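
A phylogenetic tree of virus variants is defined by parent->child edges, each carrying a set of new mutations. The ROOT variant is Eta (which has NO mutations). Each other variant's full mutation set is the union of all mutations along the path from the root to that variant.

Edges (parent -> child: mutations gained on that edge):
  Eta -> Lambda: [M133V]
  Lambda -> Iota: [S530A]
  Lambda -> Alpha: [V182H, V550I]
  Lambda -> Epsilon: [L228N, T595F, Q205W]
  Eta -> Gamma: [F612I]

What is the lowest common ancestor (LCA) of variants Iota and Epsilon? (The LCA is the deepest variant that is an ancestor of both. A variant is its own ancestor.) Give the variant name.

Path from root to Iota: Eta -> Lambda -> Iota
  ancestors of Iota: {Eta, Lambda, Iota}
Path from root to Epsilon: Eta -> Lambda -> Epsilon
  ancestors of Epsilon: {Eta, Lambda, Epsilon}
Common ancestors: {Eta, Lambda}
Walk up from Epsilon: Epsilon (not in ancestors of Iota), Lambda (in ancestors of Iota), Eta (in ancestors of Iota)
Deepest common ancestor (LCA) = Lambda

Answer: Lambda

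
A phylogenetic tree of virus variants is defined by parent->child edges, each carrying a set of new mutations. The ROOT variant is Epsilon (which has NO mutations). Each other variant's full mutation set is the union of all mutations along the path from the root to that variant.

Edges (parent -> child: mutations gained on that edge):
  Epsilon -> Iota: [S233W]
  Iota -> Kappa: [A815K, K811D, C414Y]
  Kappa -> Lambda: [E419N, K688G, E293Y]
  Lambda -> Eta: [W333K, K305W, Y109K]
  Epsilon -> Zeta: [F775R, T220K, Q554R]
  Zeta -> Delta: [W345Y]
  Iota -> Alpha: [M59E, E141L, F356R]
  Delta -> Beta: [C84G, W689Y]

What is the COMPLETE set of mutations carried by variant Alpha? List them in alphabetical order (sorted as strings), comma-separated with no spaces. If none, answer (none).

At Epsilon: gained [] -> total []
At Iota: gained ['S233W'] -> total ['S233W']
At Alpha: gained ['M59E', 'E141L', 'F356R'] -> total ['E141L', 'F356R', 'M59E', 'S233W']

Answer: E141L,F356R,M59E,S233W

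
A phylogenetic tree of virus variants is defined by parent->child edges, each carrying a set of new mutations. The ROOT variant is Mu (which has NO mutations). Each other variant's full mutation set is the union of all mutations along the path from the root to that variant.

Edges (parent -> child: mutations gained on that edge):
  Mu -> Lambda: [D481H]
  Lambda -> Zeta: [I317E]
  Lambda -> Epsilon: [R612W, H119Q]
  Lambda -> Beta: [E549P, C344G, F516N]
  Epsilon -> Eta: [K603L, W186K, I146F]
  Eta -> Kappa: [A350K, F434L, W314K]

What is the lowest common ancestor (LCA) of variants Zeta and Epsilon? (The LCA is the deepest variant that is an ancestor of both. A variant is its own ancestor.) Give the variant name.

Path from root to Zeta: Mu -> Lambda -> Zeta
  ancestors of Zeta: {Mu, Lambda, Zeta}
Path from root to Epsilon: Mu -> Lambda -> Epsilon
  ancestors of Epsilon: {Mu, Lambda, Epsilon}
Common ancestors: {Mu, Lambda}
Walk up from Epsilon: Epsilon (not in ancestors of Zeta), Lambda (in ancestors of Zeta), Mu (in ancestors of Zeta)
Deepest common ancestor (LCA) = Lambda

Answer: Lambda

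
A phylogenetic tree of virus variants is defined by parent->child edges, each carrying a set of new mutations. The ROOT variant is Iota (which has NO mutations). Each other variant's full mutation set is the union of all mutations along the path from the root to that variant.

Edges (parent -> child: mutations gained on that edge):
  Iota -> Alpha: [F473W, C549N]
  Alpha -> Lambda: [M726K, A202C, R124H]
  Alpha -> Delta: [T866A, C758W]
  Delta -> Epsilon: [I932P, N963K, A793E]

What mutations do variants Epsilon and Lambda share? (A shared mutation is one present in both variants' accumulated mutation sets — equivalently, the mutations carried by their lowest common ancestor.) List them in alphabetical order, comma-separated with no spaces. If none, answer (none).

Accumulating mutations along path to Epsilon:
  At Iota: gained [] -> total []
  At Alpha: gained ['F473W', 'C549N'] -> total ['C549N', 'F473W']
  At Delta: gained ['T866A', 'C758W'] -> total ['C549N', 'C758W', 'F473W', 'T866A']
  At Epsilon: gained ['I932P', 'N963K', 'A793E'] -> total ['A793E', 'C549N', 'C758W', 'F473W', 'I932P', 'N963K', 'T866A']
Mutations(Epsilon) = ['A793E', 'C549N', 'C758W', 'F473W', 'I932P', 'N963K', 'T866A']
Accumulating mutations along path to Lambda:
  At Iota: gained [] -> total []
  At Alpha: gained ['F473W', 'C549N'] -> total ['C549N', 'F473W']
  At Lambda: gained ['M726K', 'A202C', 'R124H'] -> total ['A202C', 'C549N', 'F473W', 'M726K', 'R124H']
Mutations(Lambda) = ['A202C', 'C549N', 'F473W', 'M726K', 'R124H']
Intersection: ['A793E', 'C549N', 'C758W', 'F473W', 'I932P', 'N963K', 'T866A'] ∩ ['A202C', 'C549N', 'F473W', 'M726K', 'R124H'] = ['C549N', 'F473W']

Answer: C549N,F473W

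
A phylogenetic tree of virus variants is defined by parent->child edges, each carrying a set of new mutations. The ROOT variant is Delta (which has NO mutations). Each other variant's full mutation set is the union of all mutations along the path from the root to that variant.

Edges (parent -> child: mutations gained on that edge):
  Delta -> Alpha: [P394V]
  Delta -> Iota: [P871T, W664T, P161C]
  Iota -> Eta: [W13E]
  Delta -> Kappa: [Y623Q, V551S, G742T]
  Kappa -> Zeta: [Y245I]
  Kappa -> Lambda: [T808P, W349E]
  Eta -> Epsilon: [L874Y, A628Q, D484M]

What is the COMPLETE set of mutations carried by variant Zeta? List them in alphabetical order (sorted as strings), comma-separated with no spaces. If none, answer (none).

Answer: G742T,V551S,Y245I,Y623Q

Derivation:
At Delta: gained [] -> total []
At Kappa: gained ['Y623Q', 'V551S', 'G742T'] -> total ['G742T', 'V551S', 'Y623Q']
At Zeta: gained ['Y245I'] -> total ['G742T', 'V551S', 'Y245I', 'Y623Q']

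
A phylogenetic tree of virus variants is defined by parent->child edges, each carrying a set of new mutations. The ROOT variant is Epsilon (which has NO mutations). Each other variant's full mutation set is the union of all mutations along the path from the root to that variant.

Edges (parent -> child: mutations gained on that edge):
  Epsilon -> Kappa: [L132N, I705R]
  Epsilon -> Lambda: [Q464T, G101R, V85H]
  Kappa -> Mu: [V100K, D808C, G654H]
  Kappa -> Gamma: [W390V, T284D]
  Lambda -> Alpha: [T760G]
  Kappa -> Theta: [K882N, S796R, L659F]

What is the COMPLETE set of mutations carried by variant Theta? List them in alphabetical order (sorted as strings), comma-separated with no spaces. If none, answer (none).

At Epsilon: gained [] -> total []
At Kappa: gained ['L132N', 'I705R'] -> total ['I705R', 'L132N']
At Theta: gained ['K882N', 'S796R', 'L659F'] -> total ['I705R', 'K882N', 'L132N', 'L659F', 'S796R']

Answer: I705R,K882N,L132N,L659F,S796R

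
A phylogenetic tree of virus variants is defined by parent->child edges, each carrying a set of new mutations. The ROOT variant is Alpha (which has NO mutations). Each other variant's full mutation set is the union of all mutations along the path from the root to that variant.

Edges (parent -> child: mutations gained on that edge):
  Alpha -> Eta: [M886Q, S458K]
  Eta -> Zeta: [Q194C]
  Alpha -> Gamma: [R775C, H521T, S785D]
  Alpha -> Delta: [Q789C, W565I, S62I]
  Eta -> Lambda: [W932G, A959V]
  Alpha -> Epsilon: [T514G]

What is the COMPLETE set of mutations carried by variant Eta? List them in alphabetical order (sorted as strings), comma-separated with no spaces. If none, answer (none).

Answer: M886Q,S458K

Derivation:
At Alpha: gained [] -> total []
At Eta: gained ['M886Q', 'S458K'] -> total ['M886Q', 'S458K']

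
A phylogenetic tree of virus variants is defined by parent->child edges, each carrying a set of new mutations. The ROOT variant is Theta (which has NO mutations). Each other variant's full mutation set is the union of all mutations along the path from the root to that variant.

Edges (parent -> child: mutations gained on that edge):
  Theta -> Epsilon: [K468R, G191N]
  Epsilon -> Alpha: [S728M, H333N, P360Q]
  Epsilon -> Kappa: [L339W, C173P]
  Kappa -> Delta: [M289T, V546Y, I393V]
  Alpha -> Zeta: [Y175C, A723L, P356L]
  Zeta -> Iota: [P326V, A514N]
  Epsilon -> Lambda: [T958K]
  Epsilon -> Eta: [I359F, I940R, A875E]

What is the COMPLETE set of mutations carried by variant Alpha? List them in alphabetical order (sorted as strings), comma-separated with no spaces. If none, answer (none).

At Theta: gained [] -> total []
At Epsilon: gained ['K468R', 'G191N'] -> total ['G191N', 'K468R']
At Alpha: gained ['S728M', 'H333N', 'P360Q'] -> total ['G191N', 'H333N', 'K468R', 'P360Q', 'S728M']

Answer: G191N,H333N,K468R,P360Q,S728M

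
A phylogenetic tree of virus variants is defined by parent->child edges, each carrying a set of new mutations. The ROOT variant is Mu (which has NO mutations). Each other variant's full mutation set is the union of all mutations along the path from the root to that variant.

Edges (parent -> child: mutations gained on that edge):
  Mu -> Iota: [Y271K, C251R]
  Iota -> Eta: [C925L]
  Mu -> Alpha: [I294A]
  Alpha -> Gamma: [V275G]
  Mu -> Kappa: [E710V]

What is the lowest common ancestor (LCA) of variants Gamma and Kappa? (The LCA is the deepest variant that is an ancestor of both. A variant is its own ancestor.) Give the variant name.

Path from root to Gamma: Mu -> Alpha -> Gamma
  ancestors of Gamma: {Mu, Alpha, Gamma}
Path from root to Kappa: Mu -> Kappa
  ancestors of Kappa: {Mu, Kappa}
Common ancestors: {Mu}
Walk up from Kappa: Kappa (not in ancestors of Gamma), Mu (in ancestors of Gamma)
Deepest common ancestor (LCA) = Mu

Answer: Mu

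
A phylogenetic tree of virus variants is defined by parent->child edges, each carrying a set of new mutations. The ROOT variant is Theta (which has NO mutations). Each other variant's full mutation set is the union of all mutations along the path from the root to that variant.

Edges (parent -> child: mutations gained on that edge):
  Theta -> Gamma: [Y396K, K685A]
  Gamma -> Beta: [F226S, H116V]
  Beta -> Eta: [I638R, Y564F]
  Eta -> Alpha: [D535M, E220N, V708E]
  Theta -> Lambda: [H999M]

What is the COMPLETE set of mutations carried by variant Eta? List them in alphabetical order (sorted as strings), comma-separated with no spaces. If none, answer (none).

Answer: F226S,H116V,I638R,K685A,Y396K,Y564F

Derivation:
At Theta: gained [] -> total []
At Gamma: gained ['Y396K', 'K685A'] -> total ['K685A', 'Y396K']
At Beta: gained ['F226S', 'H116V'] -> total ['F226S', 'H116V', 'K685A', 'Y396K']
At Eta: gained ['I638R', 'Y564F'] -> total ['F226S', 'H116V', 'I638R', 'K685A', 'Y396K', 'Y564F']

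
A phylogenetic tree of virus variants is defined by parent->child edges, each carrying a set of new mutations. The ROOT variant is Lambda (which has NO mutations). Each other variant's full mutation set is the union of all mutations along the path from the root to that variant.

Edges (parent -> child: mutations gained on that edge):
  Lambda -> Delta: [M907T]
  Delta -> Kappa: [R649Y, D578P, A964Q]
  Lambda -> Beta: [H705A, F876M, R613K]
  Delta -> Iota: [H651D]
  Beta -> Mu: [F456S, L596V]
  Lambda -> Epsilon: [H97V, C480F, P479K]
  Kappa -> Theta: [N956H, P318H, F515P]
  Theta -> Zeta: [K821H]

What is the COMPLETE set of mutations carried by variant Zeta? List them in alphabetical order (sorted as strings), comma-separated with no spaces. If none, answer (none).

At Lambda: gained [] -> total []
At Delta: gained ['M907T'] -> total ['M907T']
At Kappa: gained ['R649Y', 'D578P', 'A964Q'] -> total ['A964Q', 'D578P', 'M907T', 'R649Y']
At Theta: gained ['N956H', 'P318H', 'F515P'] -> total ['A964Q', 'D578P', 'F515P', 'M907T', 'N956H', 'P318H', 'R649Y']
At Zeta: gained ['K821H'] -> total ['A964Q', 'D578P', 'F515P', 'K821H', 'M907T', 'N956H', 'P318H', 'R649Y']

Answer: A964Q,D578P,F515P,K821H,M907T,N956H,P318H,R649Y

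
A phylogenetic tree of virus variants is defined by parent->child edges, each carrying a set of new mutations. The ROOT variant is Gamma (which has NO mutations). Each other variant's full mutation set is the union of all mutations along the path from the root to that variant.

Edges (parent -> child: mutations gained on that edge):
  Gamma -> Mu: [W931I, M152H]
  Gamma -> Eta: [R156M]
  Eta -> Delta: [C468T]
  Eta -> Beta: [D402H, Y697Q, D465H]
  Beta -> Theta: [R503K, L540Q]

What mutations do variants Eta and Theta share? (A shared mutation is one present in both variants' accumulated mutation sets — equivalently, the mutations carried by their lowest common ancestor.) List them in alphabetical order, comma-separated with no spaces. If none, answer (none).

Accumulating mutations along path to Eta:
  At Gamma: gained [] -> total []
  At Eta: gained ['R156M'] -> total ['R156M']
Mutations(Eta) = ['R156M']
Accumulating mutations along path to Theta:
  At Gamma: gained [] -> total []
  At Eta: gained ['R156M'] -> total ['R156M']
  At Beta: gained ['D402H', 'Y697Q', 'D465H'] -> total ['D402H', 'D465H', 'R156M', 'Y697Q']
  At Theta: gained ['R503K', 'L540Q'] -> total ['D402H', 'D465H', 'L540Q', 'R156M', 'R503K', 'Y697Q']
Mutations(Theta) = ['D402H', 'D465H', 'L540Q', 'R156M', 'R503K', 'Y697Q']
Intersection: ['R156M'] ∩ ['D402H', 'D465H', 'L540Q', 'R156M', 'R503K', 'Y697Q'] = ['R156M']

Answer: R156M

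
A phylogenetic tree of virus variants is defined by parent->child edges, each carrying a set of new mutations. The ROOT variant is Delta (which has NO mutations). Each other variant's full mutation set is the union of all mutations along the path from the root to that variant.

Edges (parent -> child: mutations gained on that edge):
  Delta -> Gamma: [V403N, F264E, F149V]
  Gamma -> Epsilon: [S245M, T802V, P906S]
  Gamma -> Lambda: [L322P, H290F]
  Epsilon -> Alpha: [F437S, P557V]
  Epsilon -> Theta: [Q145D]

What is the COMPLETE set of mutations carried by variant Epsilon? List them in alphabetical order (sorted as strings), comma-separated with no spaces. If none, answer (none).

Answer: F149V,F264E,P906S,S245M,T802V,V403N

Derivation:
At Delta: gained [] -> total []
At Gamma: gained ['V403N', 'F264E', 'F149V'] -> total ['F149V', 'F264E', 'V403N']
At Epsilon: gained ['S245M', 'T802V', 'P906S'] -> total ['F149V', 'F264E', 'P906S', 'S245M', 'T802V', 'V403N']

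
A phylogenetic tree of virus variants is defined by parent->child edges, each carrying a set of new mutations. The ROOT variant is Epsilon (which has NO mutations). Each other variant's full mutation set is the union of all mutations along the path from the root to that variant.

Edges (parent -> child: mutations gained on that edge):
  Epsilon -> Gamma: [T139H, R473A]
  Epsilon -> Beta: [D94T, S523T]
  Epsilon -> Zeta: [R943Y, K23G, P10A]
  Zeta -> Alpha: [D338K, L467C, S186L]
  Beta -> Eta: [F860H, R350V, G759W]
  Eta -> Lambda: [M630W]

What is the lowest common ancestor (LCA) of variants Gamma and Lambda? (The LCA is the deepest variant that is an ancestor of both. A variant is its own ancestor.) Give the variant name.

Path from root to Gamma: Epsilon -> Gamma
  ancestors of Gamma: {Epsilon, Gamma}
Path from root to Lambda: Epsilon -> Beta -> Eta -> Lambda
  ancestors of Lambda: {Epsilon, Beta, Eta, Lambda}
Common ancestors: {Epsilon}
Walk up from Lambda: Lambda (not in ancestors of Gamma), Eta (not in ancestors of Gamma), Beta (not in ancestors of Gamma), Epsilon (in ancestors of Gamma)
Deepest common ancestor (LCA) = Epsilon

Answer: Epsilon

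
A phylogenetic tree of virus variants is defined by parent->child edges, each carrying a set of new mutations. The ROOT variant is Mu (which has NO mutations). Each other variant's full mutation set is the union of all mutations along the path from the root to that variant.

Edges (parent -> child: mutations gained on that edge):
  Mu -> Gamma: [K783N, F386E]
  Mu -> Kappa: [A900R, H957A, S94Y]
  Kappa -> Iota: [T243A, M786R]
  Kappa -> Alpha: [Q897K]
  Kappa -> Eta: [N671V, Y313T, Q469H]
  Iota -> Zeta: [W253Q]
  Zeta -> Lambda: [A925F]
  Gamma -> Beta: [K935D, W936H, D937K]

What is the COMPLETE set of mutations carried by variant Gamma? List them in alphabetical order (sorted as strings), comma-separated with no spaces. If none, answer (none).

Answer: F386E,K783N

Derivation:
At Mu: gained [] -> total []
At Gamma: gained ['K783N', 'F386E'] -> total ['F386E', 'K783N']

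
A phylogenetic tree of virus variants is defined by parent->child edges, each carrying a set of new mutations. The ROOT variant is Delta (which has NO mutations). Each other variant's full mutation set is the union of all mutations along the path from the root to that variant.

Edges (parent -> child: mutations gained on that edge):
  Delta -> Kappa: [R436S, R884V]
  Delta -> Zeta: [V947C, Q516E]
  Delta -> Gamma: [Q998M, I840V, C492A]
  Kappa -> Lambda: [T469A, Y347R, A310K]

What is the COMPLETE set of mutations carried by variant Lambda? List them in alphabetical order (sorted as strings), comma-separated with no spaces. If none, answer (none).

Answer: A310K,R436S,R884V,T469A,Y347R

Derivation:
At Delta: gained [] -> total []
At Kappa: gained ['R436S', 'R884V'] -> total ['R436S', 'R884V']
At Lambda: gained ['T469A', 'Y347R', 'A310K'] -> total ['A310K', 'R436S', 'R884V', 'T469A', 'Y347R']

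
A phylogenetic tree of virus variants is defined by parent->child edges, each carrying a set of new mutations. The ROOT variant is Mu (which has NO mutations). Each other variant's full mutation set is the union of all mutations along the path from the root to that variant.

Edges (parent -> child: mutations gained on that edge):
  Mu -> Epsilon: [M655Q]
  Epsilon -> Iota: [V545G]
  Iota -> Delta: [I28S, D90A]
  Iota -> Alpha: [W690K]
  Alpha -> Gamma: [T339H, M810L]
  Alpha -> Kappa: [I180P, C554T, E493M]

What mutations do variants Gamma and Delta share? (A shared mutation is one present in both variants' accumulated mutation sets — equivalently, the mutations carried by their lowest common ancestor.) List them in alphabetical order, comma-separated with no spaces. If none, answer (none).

Answer: M655Q,V545G

Derivation:
Accumulating mutations along path to Gamma:
  At Mu: gained [] -> total []
  At Epsilon: gained ['M655Q'] -> total ['M655Q']
  At Iota: gained ['V545G'] -> total ['M655Q', 'V545G']
  At Alpha: gained ['W690K'] -> total ['M655Q', 'V545G', 'W690K']
  At Gamma: gained ['T339H', 'M810L'] -> total ['M655Q', 'M810L', 'T339H', 'V545G', 'W690K']
Mutations(Gamma) = ['M655Q', 'M810L', 'T339H', 'V545G', 'W690K']
Accumulating mutations along path to Delta:
  At Mu: gained [] -> total []
  At Epsilon: gained ['M655Q'] -> total ['M655Q']
  At Iota: gained ['V545G'] -> total ['M655Q', 'V545G']
  At Delta: gained ['I28S', 'D90A'] -> total ['D90A', 'I28S', 'M655Q', 'V545G']
Mutations(Delta) = ['D90A', 'I28S', 'M655Q', 'V545G']
Intersection: ['M655Q', 'M810L', 'T339H', 'V545G', 'W690K'] ∩ ['D90A', 'I28S', 'M655Q', 'V545G'] = ['M655Q', 'V545G']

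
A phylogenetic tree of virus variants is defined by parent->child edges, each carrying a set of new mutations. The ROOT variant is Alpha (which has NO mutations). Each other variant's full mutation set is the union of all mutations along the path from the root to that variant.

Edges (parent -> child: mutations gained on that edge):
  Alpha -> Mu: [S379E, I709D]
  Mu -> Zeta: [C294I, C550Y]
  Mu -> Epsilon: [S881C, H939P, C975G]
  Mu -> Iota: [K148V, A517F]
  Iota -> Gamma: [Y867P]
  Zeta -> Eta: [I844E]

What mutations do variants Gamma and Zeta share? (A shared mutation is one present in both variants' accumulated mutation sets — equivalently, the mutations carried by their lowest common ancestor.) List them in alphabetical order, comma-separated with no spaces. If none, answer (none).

Answer: I709D,S379E

Derivation:
Accumulating mutations along path to Gamma:
  At Alpha: gained [] -> total []
  At Mu: gained ['S379E', 'I709D'] -> total ['I709D', 'S379E']
  At Iota: gained ['K148V', 'A517F'] -> total ['A517F', 'I709D', 'K148V', 'S379E']
  At Gamma: gained ['Y867P'] -> total ['A517F', 'I709D', 'K148V', 'S379E', 'Y867P']
Mutations(Gamma) = ['A517F', 'I709D', 'K148V', 'S379E', 'Y867P']
Accumulating mutations along path to Zeta:
  At Alpha: gained [] -> total []
  At Mu: gained ['S379E', 'I709D'] -> total ['I709D', 'S379E']
  At Zeta: gained ['C294I', 'C550Y'] -> total ['C294I', 'C550Y', 'I709D', 'S379E']
Mutations(Zeta) = ['C294I', 'C550Y', 'I709D', 'S379E']
Intersection: ['A517F', 'I709D', 'K148V', 'S379E', 'Y867P'] ∩ ['C294I', 'C550Y', 'I709D', 'S379E'] = ['I709D', 'S379E']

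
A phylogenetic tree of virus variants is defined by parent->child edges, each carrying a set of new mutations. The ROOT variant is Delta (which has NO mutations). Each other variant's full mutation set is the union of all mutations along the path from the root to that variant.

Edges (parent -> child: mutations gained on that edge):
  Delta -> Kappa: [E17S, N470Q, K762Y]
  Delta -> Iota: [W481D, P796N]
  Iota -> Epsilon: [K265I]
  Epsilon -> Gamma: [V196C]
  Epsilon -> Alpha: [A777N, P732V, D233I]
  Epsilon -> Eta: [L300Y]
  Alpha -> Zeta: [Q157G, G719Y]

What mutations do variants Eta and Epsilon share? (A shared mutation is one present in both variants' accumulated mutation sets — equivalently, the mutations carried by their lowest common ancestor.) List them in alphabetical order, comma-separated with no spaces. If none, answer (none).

Accumulating mutations along path to Eta:
  At Delta: gained [] -> total []
  At Iota: gained ['W481D', 'P796N'] -> total ['P796N', 'W481D']
  At Epsilon: gained ['K265I'] -> total ['K265I', 'P796N', 'W481D']
  At Eta: gained ['L300Y'] -> total ['K265I', 'L300Y', 'P796N', 'W481D']
Mutations(Eta) = ['K265I', 'L300Y', 'P796N', 'W481D']
Accumulating mutations along path to Epsilon:
  At Delta: gained [] -> total []
  At Iota: gained ['W481D', 'P796N'] -> total ['P796N', 'W481D']
  At Epsilon: gained ['K265I'] -> total ['K265I', 'P796N', 'W481D']
Mutations(Epsilon) = ['K265I', 'P796N', 'W481D']
Intersection: ['K265I', 'L300Y', 'P796N', 'W481D'] ∩ ['K265I', 'P796N', 'W481D'] = ['K265I', 'P796N', 'W481D']

Answer: K265I,P796N,W481D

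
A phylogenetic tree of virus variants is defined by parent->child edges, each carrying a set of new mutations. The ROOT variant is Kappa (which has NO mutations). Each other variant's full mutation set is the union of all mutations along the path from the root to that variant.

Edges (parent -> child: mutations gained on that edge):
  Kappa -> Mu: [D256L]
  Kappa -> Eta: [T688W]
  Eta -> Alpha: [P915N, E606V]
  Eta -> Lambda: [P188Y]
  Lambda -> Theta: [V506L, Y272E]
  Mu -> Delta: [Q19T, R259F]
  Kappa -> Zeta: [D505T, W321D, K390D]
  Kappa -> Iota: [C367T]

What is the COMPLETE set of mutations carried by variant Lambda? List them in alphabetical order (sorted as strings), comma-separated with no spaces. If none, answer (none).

At Kappa: gained [] -> total []
At Eta: gained ['T688W'] -> total ['T688W']
At Lambda: gained ['P188Y'] -> total ['P188Y', 'T688W']

Answer: P188Y,T688W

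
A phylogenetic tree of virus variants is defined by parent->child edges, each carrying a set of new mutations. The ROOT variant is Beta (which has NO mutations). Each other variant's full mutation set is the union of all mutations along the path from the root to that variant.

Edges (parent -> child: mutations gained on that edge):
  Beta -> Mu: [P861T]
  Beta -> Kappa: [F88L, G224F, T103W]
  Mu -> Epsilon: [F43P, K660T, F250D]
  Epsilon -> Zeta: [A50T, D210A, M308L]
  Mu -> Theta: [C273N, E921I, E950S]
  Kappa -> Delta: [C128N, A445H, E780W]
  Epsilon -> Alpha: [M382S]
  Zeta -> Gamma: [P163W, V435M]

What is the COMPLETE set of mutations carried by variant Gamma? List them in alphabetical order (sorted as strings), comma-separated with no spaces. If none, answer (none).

Answer: A50T,D210A,F250D,F43P,K660T,M308L,P163W,P861T,V435M

Derivation:
At Beta: gained [] -> total []
At Mu: gained ['P861T'] -> total ['P861T']
At Epsilon: gained ['F43P', 'K660T', 'F250D'] -> total ['F250D', 'F43P', 'K660T', 'P861T']
At Zeta: gained ['A50T', 'D210A', 'M308L'] -> total ['A50T', 'D210A', 'F250D', 'F43P', 'K660T', 'M308L', 'P861T']
At Gamma: gained ['P163W', 'V435M'] -> total ['A50T', 'D210A', 'F250D', 'F43P', 'K660T', 'M308L', 'P163W', 'P861T', 'V435M']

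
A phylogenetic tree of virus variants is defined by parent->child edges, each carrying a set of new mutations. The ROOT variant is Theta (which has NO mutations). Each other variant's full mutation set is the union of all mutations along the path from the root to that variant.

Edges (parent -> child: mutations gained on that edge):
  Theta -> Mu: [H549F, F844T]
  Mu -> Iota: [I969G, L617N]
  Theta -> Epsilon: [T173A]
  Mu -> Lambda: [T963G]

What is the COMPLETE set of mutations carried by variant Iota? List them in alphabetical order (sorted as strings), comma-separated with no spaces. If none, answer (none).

At Theta: gained [] -> total []
At Mu: gained ['H549F', 'F844T'] -> total ['F844T', 'H549F']
At Iota: gained ['I969G', 'L617N'] -> total ['F844T', 'H549F', 'I969G', 'L617N']

Answer: F844T,H549F,I969G,L617N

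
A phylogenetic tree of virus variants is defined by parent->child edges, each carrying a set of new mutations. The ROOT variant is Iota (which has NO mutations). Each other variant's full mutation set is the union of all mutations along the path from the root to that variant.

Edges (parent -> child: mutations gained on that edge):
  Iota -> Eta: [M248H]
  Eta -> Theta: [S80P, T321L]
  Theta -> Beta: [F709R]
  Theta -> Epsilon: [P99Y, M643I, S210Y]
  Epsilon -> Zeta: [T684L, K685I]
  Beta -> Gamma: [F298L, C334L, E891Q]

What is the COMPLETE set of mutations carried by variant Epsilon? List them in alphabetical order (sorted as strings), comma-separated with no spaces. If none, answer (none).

Answer: M248H,M643I,P99Y,S210Y,S80P,T321L

Derivation:
At Iota: gained [] -> total []
At Eta: gained ['M248H'] -> total ['M248H']
At Theta: gained ['S80P', 'T321L'] -> total ['M248H', 'S80P', 'T321L']
At Epsilon: gained ['P99Y', 'M643I', 'S210Y'] -> total ['M248H', 'M643I', 'P99Y', 'S210Y', 'S80P', 'T321L']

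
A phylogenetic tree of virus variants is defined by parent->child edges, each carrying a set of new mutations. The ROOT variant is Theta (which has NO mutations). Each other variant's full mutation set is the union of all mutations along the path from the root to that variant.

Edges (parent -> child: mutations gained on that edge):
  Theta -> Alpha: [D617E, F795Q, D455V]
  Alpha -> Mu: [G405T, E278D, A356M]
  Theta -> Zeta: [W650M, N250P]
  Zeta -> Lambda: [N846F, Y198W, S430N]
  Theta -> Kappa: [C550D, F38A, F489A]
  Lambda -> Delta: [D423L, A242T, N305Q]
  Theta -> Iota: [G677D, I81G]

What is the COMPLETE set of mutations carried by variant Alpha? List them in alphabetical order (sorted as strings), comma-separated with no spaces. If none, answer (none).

Answer: D455V,D617E,F795Q

Derivation:
At Theta: gained [] -> total []
At Alpha: gained ['D617E', 'F795Q', 'D455V'] -> total ['D455V', 'D617E', 'F795Q']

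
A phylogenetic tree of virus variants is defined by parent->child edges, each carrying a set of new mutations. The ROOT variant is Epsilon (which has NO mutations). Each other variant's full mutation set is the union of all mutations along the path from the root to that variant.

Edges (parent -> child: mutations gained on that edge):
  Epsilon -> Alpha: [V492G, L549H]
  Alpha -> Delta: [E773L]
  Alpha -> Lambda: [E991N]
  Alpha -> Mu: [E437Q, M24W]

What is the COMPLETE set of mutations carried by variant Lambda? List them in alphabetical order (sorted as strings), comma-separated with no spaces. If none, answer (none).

At Epsilon: gained [] -> total []
At Alpha: gained ['V492G', 'L549H'] -> total ['L549H', 'V492G']
At Lambda: gained ['E991N'] -> total ['E991N', 'L549H', 'V492G']

Answer: E991N,L549H,V492G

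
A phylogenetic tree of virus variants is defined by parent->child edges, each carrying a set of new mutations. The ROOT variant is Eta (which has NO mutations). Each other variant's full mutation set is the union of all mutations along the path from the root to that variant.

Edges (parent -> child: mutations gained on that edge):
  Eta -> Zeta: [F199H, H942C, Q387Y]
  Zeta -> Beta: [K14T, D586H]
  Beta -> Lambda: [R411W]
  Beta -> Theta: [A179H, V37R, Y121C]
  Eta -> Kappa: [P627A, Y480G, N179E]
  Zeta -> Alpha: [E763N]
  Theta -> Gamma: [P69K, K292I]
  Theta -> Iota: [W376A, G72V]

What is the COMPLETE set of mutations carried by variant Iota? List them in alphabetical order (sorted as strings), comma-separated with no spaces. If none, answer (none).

At Eta: gained [] -> total []
At Zeta: gained ['F199H', 'H942C', 'Q387Y'] -> total ['F199H', 'H942C', 'Q387Y']
At Beta: gained ['K14T', 'D586H'] -> total ['D586H', 'F199H', 'H942C', 'K14T', 'Q387Y']
At Theta: gained ['A179H', 'V37R', 'Y121C'] -> total ['A179H', 'D586H', 'F199H', 'H942C', 'K14T', 'Q387Y', 'V37R', 'Y121C']
At Iota: gained ['W376A', 'G72V'] -> total ['A179H', 'D586H', 'F199H', 'G72V', 'H942C', 'K14T', 'Q387Y', 'V37R', 'W376A', 'Y121C']

Answer: A179H,D586H,F199H,G72V,H942C,K14T,Q387Y,V37R,W376A,Y121C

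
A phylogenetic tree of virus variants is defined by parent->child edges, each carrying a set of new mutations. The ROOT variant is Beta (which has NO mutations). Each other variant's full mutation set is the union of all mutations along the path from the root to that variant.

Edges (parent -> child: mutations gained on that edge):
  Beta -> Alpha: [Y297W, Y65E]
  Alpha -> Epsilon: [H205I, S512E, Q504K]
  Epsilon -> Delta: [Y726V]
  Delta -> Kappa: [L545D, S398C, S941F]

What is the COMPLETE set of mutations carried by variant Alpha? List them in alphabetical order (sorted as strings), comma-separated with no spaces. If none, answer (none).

At Beta: gained [] -> total []
At Alpha: gained ['Y297W', 'Y65E'] -> total ['Y297W', 'Y65E']

Answer: Y297W,Y65E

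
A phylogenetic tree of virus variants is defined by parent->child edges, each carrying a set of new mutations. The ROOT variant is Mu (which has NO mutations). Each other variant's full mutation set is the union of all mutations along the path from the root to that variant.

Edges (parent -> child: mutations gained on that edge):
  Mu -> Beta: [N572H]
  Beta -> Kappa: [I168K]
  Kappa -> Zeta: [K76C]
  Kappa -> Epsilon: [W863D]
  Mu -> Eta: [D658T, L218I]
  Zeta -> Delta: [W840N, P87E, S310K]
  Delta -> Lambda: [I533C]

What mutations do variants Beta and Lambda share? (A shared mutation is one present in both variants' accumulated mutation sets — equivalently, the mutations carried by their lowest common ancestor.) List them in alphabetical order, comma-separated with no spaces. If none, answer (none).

Answer: N572H

Derivation:
Accumulating mutations along path to Beta:
  At Mu: gained [] -> total []
  At Beta: gained ['N572H'] -> total ['N572H']
Mutations(Beta) = ['N572H']
Accumulating mutations along path to Lambda:
  At Mu: gained [] -> total []
  At Beta: gained ['N572H'] -> total ['N572H']
  At Kappa: gained ['I168K'] -> total ['I168K', 'N572H']
  At Zeta: gained ['K76C'] -> total ['I168K', 'K76C', 'N572H']
  At Delta: gained ['W840N', 'P87E', 'S310K'] -> total ['I168K', 'K76C', 'N572H', 'P87E', 'S310K', 'W840N']
  At Lambda: gained ['I533C'] -> total ['I168K', 'I533C', 'K76C', 'N572H', 'P87E', 'S310K', 'W840N']
Mutations(Lambda) = ['I168K', 'I533C', 'K76C', 'N572H', 'P87E', 'S310K', 'W840N']
Intersection: ['N572H'] ∩ ['I168K', 'I533C', 'K76C', 'N572H', 'P87E', 'S310K', 'W840N'] = ['N572H']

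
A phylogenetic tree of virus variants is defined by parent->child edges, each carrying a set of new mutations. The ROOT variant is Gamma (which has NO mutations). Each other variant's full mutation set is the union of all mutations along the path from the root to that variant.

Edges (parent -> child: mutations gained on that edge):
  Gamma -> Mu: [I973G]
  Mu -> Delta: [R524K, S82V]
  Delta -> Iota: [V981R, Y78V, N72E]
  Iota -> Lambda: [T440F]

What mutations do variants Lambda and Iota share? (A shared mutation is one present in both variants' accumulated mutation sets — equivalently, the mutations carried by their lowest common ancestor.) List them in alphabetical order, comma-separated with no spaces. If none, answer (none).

Answer: I973G,N72E,R524K,S82V,V981R,Y78V

Derivation:
Accumulating mutations along path to Lambda:
  At Gamma: gained [] -> total []
  At Mu: gained ['I973G'] -> total ['I973G']
  At Delta: gained ['R524K', 'S82V'] -> total ['I973G', 'R524K', 'S82V']
  At Iota: gained ['V981R', 'Y78V', 'N72E'] -> total ['I973G', 'N72E', 'R524K', 'S82V', 'V981R', 'Y78V']
  At Lambda: gained ['T440F'] -> total ['I973G', 'N72E', 'R524K', 'S82V', 'T440F', 'V981R', 'Y78V']
Mutations(Lambda) = ['I973G', 'N72E', 'R524K', 'S82V', 'T440F', 'V981R', 'Y78V']
Accumulating mutations along path to Iota:
  At Gamma: gained [] -> total []
  At Mu: gained ['I973G'] -> total ['I973G']
  At Delta: gained ['R524K', 'S82V'] -> total ['I973G', 'R524K', 'S82V']
  At Iota: gained ['V981R', 'Y78V', 'N72E'] -> total ['I973G', 'N72E', 'R524K', 'S82V', 'V981R', 'Y78V']
Mutations(Iota) = ['I973G', 'N72E', 'R524K', 'S82V', 'V981R', 'Y78V']
Intersection: ['I973G', 'N72E', 'R524K', 'S82V', 'T440F', 'V981R', 'Y78V'] ∩ ['I973G', 'N72E', 'R524K', 'S82V', 'V981R', 'Y78V'] = ['I973G', 'N72E', 'R524K', 'S82V', 'V981R', 'Y78V']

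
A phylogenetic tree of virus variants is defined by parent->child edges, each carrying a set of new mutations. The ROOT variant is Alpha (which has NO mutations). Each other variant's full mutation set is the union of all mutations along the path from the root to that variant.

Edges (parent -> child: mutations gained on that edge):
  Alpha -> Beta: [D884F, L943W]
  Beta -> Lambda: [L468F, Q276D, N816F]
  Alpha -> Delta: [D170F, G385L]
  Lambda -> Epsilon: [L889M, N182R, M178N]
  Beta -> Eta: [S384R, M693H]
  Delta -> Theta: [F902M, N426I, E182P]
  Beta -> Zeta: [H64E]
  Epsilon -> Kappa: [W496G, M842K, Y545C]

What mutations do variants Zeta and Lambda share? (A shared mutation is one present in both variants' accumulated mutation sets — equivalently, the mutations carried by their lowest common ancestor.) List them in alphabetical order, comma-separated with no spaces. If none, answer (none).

Answer: D884F,L943W

Derivation:
Accumulating mutations along path to Zeta:
  At Alpha: gained [] -> total []
  At Beta: gained ['D884F', 'L943W'] -> total ['D884F', 'L943W']
  At Zeta: gained ['H64E'] -> total ['D884F', 'H64E', 'L943W']
Mutations(Zeta) = ['D884F', 'H64E', 'L943W']
Accumulating mutations along path to Lambda:
  At Alpha: gained [] -> total []
  At Beta: gained ['D884F', 'L943W'] -> total ['D884F', 'L943W']
  At Lambda: gained ['L468F', 'Q276D', 'N816F'] -> total ['D884F', 'L468F', 'L943W', 'N816F', 'Q276D']
Mutations(Lambda) = ['D884F', 'L468F', 'L943W', 'N816F', 'Q276D']
Intersection: ['D884F', 'H64E', 'L943W'] ∩ ['D884F', 'L468F', 'L943W', 'N816F', 'Q276D'] = ['D884F', 'L943W']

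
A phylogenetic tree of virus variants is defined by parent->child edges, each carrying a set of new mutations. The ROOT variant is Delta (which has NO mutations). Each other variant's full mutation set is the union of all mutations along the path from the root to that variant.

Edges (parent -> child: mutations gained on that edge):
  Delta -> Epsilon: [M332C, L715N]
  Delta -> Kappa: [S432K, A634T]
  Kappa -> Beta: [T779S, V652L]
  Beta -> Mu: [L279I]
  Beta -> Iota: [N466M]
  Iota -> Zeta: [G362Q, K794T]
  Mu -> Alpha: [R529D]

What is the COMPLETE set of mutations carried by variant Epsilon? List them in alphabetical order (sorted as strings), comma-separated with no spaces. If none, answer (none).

Answer: L715N,M332C

Derivation:
At Delta: gained [] -> total []
At Epsilon: gained ['M332C', 'L715N'] -> total ['L715N', 'M332C']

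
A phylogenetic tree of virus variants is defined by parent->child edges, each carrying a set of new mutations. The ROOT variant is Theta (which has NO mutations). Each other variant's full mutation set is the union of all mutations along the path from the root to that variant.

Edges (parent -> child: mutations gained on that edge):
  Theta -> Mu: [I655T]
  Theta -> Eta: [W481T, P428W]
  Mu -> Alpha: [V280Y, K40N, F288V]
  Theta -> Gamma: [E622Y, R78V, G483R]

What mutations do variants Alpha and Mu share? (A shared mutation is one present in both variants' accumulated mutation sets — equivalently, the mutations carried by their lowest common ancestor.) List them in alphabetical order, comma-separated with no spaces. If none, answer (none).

Accumulating mutations along path to Alpha:
  At Theta: gained [] -> total []
  At Mu: gained ['I655T'] -> total ['I655T']
  At Alpha: gained ['V280Y', 'K40N', 'F288V'] -> total ['F288V', 'I655T', 'K40N', 'V280Y']
Mutations(Alpha) = ['F288V', 'I655T', 'K40N', 'V280Y']
Accumulating mutations along path to Mu:
  At Theta: gained [] -> total []
  At Mu: gained ['I655T'] -> total ['I655T']
Mutations(Mu) = ['I655T']
Intersection: ['F288V', 'I655T', 'K40N', 'V280Y'] ∩ ['I655T'] = ['I655T']

Answer: I655T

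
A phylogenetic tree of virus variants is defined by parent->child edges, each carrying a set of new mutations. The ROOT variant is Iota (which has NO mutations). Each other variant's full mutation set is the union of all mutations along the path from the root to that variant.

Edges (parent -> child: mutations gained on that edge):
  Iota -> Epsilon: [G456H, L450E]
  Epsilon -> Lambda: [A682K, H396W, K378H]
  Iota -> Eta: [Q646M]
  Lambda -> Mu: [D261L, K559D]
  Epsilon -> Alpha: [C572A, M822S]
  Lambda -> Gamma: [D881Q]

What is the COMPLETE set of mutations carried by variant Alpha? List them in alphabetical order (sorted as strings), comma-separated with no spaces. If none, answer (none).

At Iota: gained [] -> total []
At Epsilon: gained ['G456H', 'L450E'] -> total ['G456H', 'L450E']
At Alpha: gained ['C572A', 'M822S'] -> total ['C572A', 'G456H', 'L450E', 'M822S']

Answer: C572A,G456H,L450E,M822S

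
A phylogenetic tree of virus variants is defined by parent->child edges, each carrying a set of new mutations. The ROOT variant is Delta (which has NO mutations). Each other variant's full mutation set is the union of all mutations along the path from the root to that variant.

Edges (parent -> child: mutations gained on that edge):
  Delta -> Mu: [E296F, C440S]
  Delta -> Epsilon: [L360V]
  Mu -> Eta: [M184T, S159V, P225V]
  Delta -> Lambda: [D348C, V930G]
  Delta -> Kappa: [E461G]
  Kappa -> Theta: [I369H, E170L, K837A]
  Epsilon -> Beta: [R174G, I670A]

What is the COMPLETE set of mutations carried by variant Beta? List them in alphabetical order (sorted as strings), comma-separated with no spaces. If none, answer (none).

Answer: I670A,L360V,R174G

Derivation:
At Delta: gained [] -> total []
At Epsilon: gained ['L360V'] -> total ['L360V']
At Beta: gained ['R174G', 'I670A'] -> total ['I670A', 'L360V', 'R174G']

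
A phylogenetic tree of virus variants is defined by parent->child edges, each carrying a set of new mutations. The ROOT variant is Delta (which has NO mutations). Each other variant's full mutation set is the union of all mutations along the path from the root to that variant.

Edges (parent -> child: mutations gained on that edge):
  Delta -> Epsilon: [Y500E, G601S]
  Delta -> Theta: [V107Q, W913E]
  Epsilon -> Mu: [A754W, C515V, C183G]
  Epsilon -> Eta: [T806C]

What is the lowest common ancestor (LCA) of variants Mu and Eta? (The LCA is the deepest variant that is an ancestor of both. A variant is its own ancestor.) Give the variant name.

Answer: Epsilon

Derivation:
Path from root to Mu: Delta -> Epsilon -> Mu
  ancestors of Mu: {Delta, Epsilon, Mu}
Path from root to Eta: Delta -> Epsilon -> Eta
  ancestors of Eta: {Delta, Epsilon, Eta}
Common ancestors: {Delta, Epsilon}
Walk up from Eta: Eta (not in ancestors of Mu), Epsilon (in ancestors of Mu), Delta (in ancestors of Mu)
Deepest common ancestor (LCA) = Epsilon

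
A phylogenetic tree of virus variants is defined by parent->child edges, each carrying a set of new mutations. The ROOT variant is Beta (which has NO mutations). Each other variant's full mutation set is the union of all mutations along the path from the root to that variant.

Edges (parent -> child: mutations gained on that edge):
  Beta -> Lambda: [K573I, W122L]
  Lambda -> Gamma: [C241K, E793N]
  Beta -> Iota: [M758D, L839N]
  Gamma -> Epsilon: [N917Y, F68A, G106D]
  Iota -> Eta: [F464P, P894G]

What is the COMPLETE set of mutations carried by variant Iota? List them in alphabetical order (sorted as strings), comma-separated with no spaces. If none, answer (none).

At Beta: gained [] -> total []
At Iota: gained ['M758D', 'L839N'] -> total ['L839N', 'M758D']

Answer: L839N,M758D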